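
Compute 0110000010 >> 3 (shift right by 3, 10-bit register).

Original: 0110000010 (decimal 386)
Shift right by 3 positions
Drop the 3 low bits; fill with zeros on the left
Result: 0000110000 (decimal 48)
Equivalent: 386 >> 3 = 386 ÷ 2^3 = 48



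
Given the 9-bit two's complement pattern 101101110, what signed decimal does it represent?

Binary: 101101110
Sign bit: 1 (negative)
Invert: 010010001
Add 1:  010010010
Magnitude: 010010010 = 128 + 16 + 2 = 146
Value: -146



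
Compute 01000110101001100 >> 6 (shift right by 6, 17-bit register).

Original: 01000110101001100 (decimal 36172)
Shift right by 6 positions
Drop the 6 low bits; fill with zeros on the left
Result: 00000001000110101 (decimal 565)
Equivalent: 36172 >> 6 = 36172 ÷ 2^6 = 565



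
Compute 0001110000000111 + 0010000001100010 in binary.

Add column by column from the right: bit + bit + carry-in; write the sum mod 2, carry 1 when the sum is 2 or 3.
carry:  0000000000001100
        0001110000000111
+       0010000001100010
------------------------
       00011110001101001
(the carry out of the leftmost column, 0, becomes the leading bit)
Decimal check:
  0001110000000111 = 4096 + 2048 + 1024 + 4 + 2 + 1 = 7175
  0010000001100010 = 8192 + 64 + 32 + 2 = 8290
  7175 + 8290 = 15465, and 00011110001101001 = 8192 + 4096 + 2048 + 1024 + 64 + 32 + 8 + 1 = 15465 ✓



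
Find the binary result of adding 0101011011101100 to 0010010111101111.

Add column by column from the right: bit + bit + carry-in; write the sum mod 2, carry 1 when the sum is 2 or 3.
carry:  0000111111011000
        0101011011101100
+       0010010111101111
------------------------
       00111110011011011
(the carry out of the leftmost column, 0, becomes the leading bit)
Decimal check:
  0101011011101100 = 16384 + 4096 + 1024 + 512 + 128 + 64 + 32 + 8 + 4 = 22252
  0010010111101111 = 8192 + 1024 + 256 + 128 + 64 + 32 + 8 + 4 + 2 + 1 = 9711
  22252 + 9711 = 31963, and 00111110011011011 = 16384 + 8192 + 4096 + 2048 + 1024 + 128 + 64 + 16 + 8 + 2 + 1 = 31963 ✓



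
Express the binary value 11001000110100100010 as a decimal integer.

Sum of powers of 2 for each 1-bit:
2^1 + 2^5 + 2^8 + 2^10 + 2^11 + 2^15 + 2^18 + 2^19
= 2 + 32 + 256 + 1024 + 2048 + 32768 + 262144 + 524288
= 822562



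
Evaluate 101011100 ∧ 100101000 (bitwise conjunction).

AND: 1 only when both bits are 1
  101011100
& 100101000
-----------
  100001000
Decimal: 348 & 296 = 264



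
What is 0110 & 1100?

AND: 1 only when both bits are 1
  0110
& 1100
------
  0100
Decimal: 6 & 12 = 4



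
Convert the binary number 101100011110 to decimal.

Sum of powers of 2 for each 1-bit:
2^1 + 2^2 + 2^3 + 2^4 + 2^8 + 2^9 + 2^11
= 2 + 4 + 8 + 16 + 256 + 512 + 2048
= 2846



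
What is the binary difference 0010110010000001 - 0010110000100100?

Method 1 - Direct subtraction (column by column from the right: bit − bit − borrow-in; if negative, add 2 and borrow 1 from the next column):
borrow: 0000000011111000
        0010110010000001
-       0010110000100100
------------------------
        0000000001011101

Method 2 - Add two's complement:
Two's complement of 0010110000100100: invert → 1101001111011011, add 1 → 1101001111011100
  0010110010000001
+ 1101001111011100
------------------
 10000000001011101  (end carry out of the top bit = 1)
Discarding the end carry: 0000000001011101
Decimal check:
  0010110010000001 = 8192 + 2048 + 1024 + 128 + 1 = 11393
  0010110000100100 = 8192 + 2048 + 1024 + 32 + 4 = 11300
  11393 - 11300 = 93, and 0000000001011101 = 64 + 16 + 8 + 4 + 1 = 93 ✓



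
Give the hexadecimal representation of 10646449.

Using repeated division by 16 (digits 10–15 are A–F):
10646449 ÷ 16 = 665403 remainder 1
665403 ÷ 16 = 41587 remainder 11 (B)
41587 ÷ 16 = 2599 remainder 3
2599 ÷ 16 = 162 remainder 7
162 ÷ 16 = 10 remainder 2
10 ÷ 16 = 0 remainder 10 (A)
Reading remainders bottom to top: A273B1



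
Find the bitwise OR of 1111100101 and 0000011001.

OR: 1 when either bit is 1
  1111100101
| 0000011001
------------
  1111111101
Decimal: 997 | 25 = 1021



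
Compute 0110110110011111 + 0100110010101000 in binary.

Add column by column from the right: bit + bit + carry-in; write the sum mod 2, carry 1 when the sum is 2 or 3.
carry:  1001101101110000
        0110110110011111
+       0100110010101000
------------------------
       01011101001000111
(the carry out of the leftmost column, 0, becomes the leading bit)
Decimal check:
  0110110110011111 = 16384 + 8192 + 2048 + 1024 + 256 + 128 + 16 + 8 + 4 + 2 + 1 = 28063
  0100110010101000 = 16384 + 2048 + 1024 + 128 + 32 + 8 = 19624
  28063 + 19624 = 47687, and 01011101001000111 = 32768 + 8192 + 4096 + 2048 + 512 + 64 + 4 + 2 + 1 = 47687 ✓



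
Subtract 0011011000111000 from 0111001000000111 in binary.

Method 1 - Direct subtraction (column by column from the right: bit − bit − borrow-in; if negative, add 2 and borrow 1 from the next column):
borrow: 0111111111110000
        0111001000000111
-       0011011000111000
------------------------
        0011101111001111

Method 2 - Add two's complement:
Two's complement of 0011011000111000: invert → 1100100111000111, add 1 → 1100100111001000
  0111001000000111
+ 1100100111001000
------------------
 10011101111001111  (end carry out of the top bit = 1)
Discarding the end carry: 0011101111001111
Decimal check:
  0111001000000111 = 16384 + 8192 + 4096 + 512 + 4 + 2 + 1 = 29191
  0011011000111000 = 8192 + 4096 + 1024 + 512 + 32 + 16 + 8 = 13880
  29191 - 13880 = 15311, and 0011101111001111 = 8192 + 4096 + 2048 + 512 + 256 + 128 + 64 + 8 + 4 + 2 + 1 = 15311 ✓



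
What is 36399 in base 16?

Using repeated division by 16 (digits 10–15 are A–F):
36399 ÷ 16 = 2274 remainder 15 (F)
2274 ÷ 16 = 142 remainder 2
142 ÷ 16 = 8 remainder 14 (E)
8 ÷ 16 = 0 remainder 8
Reading remainders bottom to top: 8E2F



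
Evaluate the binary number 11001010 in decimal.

Sum of powers of 2 for each 1-bit:
2^1 + 2^3 + 2^6 + 2^7
= 2 + 8 + 64 + 128
= 202



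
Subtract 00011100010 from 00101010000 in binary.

Method 1 - Direct subtraction (column by column from the right: bit − bit − borrow-in; if negative, add 2 and borrow 1 from the next column):
borrow: 00111011100
        00101010000
-       00011100010
-------------------
        00001101110

Method 2 - Add two's complement:
Two's complement of 00011100010: invert → 11100011101, add 1 → 11100011110
  00101010000
+ 11100011110
-------------
 100001101110  (end carry out of the top bit = 1)
Discarding the end carry: 00001101110
Decimal check:
  00101010000 = 256 + 64 + 16 = 336
  00011100010 = 128 + 64 + 32 + 2 = 226
  336 - 226 = 110, and 00001101110 = 64 + 32 + 8 + 4 + 2 = 110 ✓



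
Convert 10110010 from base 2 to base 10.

Sum of powers of 2 for each 1-bit:
2^1 + 2^4 + 2^5 + 2^7
= 2 + 16 + 32 + 128
= 178



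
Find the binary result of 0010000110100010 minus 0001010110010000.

Method 1 - Direct subtraction (column by column from the right: bit − bit − borrow-in; if negative, add 2 and borrow 1 from the next column):
borrow: 0011100000100000
        0010000110100010
-       0001010110010000
------------------------
        0000110000010010

Method 2 - Add two's complement:
Two's complement of 0001010110010000: invert → 1110101001101111, add 1 → 1110101001110000
  0010000110100010
+ 1110101001110000
------------------
 10000110000010010  (end carry out of the top bit = 1)
Discarding the end carry: 0000110000010010
Decimal check:
  0010000110100010 = 8192 + 256 + 128 + 32 + 2 = 8610
  0001010110010000 = 4096 + 1024 + 256 + 128 + 16 = 5520
  8610 - 5520 = 3090, and 0000110000010010 = 2048 + 1024 + 16 + 2 = 3090 ✓



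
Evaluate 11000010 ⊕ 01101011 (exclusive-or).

XOR: 1 when bits differ
  11000010
^ 01101011
----------
  10101001
Decimal: 194 ^ 107 = 169



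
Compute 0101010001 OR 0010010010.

OR: 1 when either bit is 1
  0101010001
| 0010010010
------------
  0111010011
Decimal: 337 | 146 = 467



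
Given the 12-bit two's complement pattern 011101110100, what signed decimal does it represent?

Binary: 011101110100
Sign bit: 0 (non-negative)
Read directly as an unsigned value:
011101110100 = 1024 + 512 + 256 + 64 + 32 + 16 + 4 = 1908
Value: 1908



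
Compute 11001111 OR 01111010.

OR: 1 when either bit is 1
  11001111
| 01111010
----------
  11111111
Decimal: 207 | 122 = 255



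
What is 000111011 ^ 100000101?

XOR: 1 when bits differ
  000111011
^ 100000101
-----------
  100111110
Decimal: 59 ^ 261 = 318



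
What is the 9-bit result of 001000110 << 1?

Original: 001000110 (decimal 70)
Shift left by 1 position
Append 1 zero on the right
Result: 010001100 (decimal 140)
Equivalent: 70 << 1 = 70 × 2^1 = 140



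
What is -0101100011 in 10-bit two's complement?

Original: 0101100011
Step 1 - Invert all bits: 1010011100
Step 2 - Add 1: 1010011101
Verification: 0101100011 + 1010011101 = 10000000000; discarding the end carry (carry out of the top bit) leaves the 10-bit value 0000000000, as required for x + (-x)



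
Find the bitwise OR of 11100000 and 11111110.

OR: 1 when either bit is 1
  11100000
| 11111110
----------
  11111110
Decimal: 224 | 254 = 254



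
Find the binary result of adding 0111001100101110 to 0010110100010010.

Add column by column from the right: bit + bit + carry-in; write the sum mod 2, carry 1 when the sum is 2 or 3.
carry:  1111111001111100
        0111001100101110
+       0010110100010010
------------------------
       01010000001000000
(the carry out of the leftmost column, 0, becomes the leading bit)
Decimal check:
  0111001100101110 = 16384 + 8192 + 4096 + 512 + 256 + 32 + 8 + 4 + 2 = 29486
  0010110100010010 = 8192 + 2048 + 1024 + 256 + 16 + 2 = 11538
  29486 + 11538 = 41024, and 01010000001000000 = 32768 + 8192 + 64 = 41024 ✓



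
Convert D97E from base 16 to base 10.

Expand by place value (powers of 16):
Digit values: D = 13, E = 14
D97E = 13 × 16^3 + 9 × 16^2 + 7 × 16^1 + 14 × 16^0
= 13 × 4096 + 9 × 256 + 7 × 16 + 14 × 1
= 53248 + 2304 + 112 + 14
= 55678



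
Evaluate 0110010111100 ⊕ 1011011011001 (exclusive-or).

XOR: 1 when bits differ
  0110010111100
^ 1011011011001
---------------
  1101001100101
Decimal: 3260 ^ 5849 = 6757



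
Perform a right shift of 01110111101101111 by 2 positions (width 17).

Original: 01110111101101111 (decimal 61295)
Shift right by 2 positions
Drop the 2 low bits; fill with zeros on the left
Result: 00011101111011011 (decimal 15323)
Equivalent: 61295 >> 2 = 61295 ÷ 2^2 = 15323



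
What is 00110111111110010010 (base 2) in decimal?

Sum of powers of 2 for each 1-bit:
2^1 + 2^4 + 2^7 + 2^8 + 2^9 + 2^10 + 2^11 + 2^12 + 2^13 + 2^14 + 2^16 + 2^17
= 2 + 16 + 128 + 256 + 512 + 1024 + 2048 + 4096 + 8192 + 16384 + 65536 + 131072
= 229266



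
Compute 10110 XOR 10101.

XOR: 1 when bits differ
  10110
^ 10101
-------
  00011
Decimal: 22 ^ 21 = 3



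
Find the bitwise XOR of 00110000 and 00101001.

XOR: 1 when bits differ
  00110000
^ 00101001
----------
  00011001
Decimal: 48 ^ 41 = 25



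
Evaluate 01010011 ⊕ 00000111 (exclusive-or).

XOR: 1 when bits differ
  01010011
^ 00000111
----------
  01010100
Decimal: 83 ^ 7 = 84



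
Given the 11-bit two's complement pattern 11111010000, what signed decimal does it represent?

Binary: 11111010000
Sign bit: 1 (negative)
Invert: 00000101111
Add 1:  00000110000
Magnitude: 00000110000 = 32 + 16 = 48
Value: -48



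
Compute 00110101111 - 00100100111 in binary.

Method 1 - Direct subtraction (column by column from the right: bit − bit − borrow-in; if negative, add 2 and borrow 1 from the next column):
borrow: 00000000000
        00110101111
-       00100100111
-------------------
        00010001000

Method 2 - Add two's complement:
Two's complement of 00100100111: invert → 11011011000, add 1 → 11011011001
  00110101111
+ 11011011001
-------------
 100010001000  (end carry out of the top bit = 1)
Discarding the end carry: 00010001000
Decimal check:
  00110101111 = 256 + 128 + 32 + 8 + 4 + 2 + 1 = 431
  00100100111 = 256 + 32 + 4 + 2 + 1 = 295
  431 - 295 = 136, and 00010001000 = 128 + 8 = 136 ✓



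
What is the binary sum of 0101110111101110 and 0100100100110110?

Add column by column from the right: bit + bit + carry-in; write the sum mod 2, carry 1 when the sum is 2 or 3.
carry:  1011001111111100
        0101110111101110
+       0100100100110110
------------------------
       01010011100100100
(the carry out of the leftmost column, 0, becomes the leading bit)
Decimal check:
  0101110111101110 = 16384 + 4096 + 2048 + 1024 + 256 + 128 + 64 + 32 + 8 + 4 + 2 = 24046
  0100100100110110 = 16384 + 2048 + 256 + 32 + 16 + 4 + 2 = 18742
  24046 + 18742 = 42788, and 01010011100100100 = 32768 + 8192 + 1024 + 512 + 256 + 32 + 4 = 42788 ✓



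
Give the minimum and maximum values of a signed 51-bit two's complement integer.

For 51-bit two's complement:
Minimum: -2^50 = -1125899906842624
Maximum: 2^50 - 1 = 1125899906842623



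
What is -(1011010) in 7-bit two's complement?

Original (sign bit 1, negative): 1011010
Step 1 - Invert all bits: 0100101
Step 2 - Add 1: 0100110
Verification: 1011010 + 0100110 = 10000000; discarding the end carry (carry out of the top bit) leaves the 7-bit value 0000000, as required for x + (-x)



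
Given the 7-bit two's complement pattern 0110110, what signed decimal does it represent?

Binary: 0110110
Sign bit: 0 (non-negative)
Read directly as an unsigned value:
0110110 = 32 + 16 + 4 + 2 = 54
Value: 54



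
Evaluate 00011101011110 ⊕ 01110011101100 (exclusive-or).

XOR: 1 when bits differ
  00011101011110
^ 01110011101100
----------------
  01101110110010
Decimal: 1886 ^ 7404 = 7090



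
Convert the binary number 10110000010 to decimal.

Sum of powers of 2 for each 1-bit:
2^1 + 2^7 + 2^8 + 2^10
= 2 + 128 + 256 + 1024
= 1410



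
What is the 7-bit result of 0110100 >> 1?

Original: 0110100 (decimal 52)
Shift right by 1 position
Drop the 1 low bit; fill with zero on the left
Result: 0011010 (decimal 26)
Equivalent: 52 >> 1 = 52 ÷ 2^1 = 26



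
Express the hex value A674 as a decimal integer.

Expand by place value (powers of 16):
Digit values: A = 10
A674 = 10 × 16^3 + 6 × 16^2 + 7 × 16^1 + 4 × 16^0
= 10 × 4096 + 6 × 256 + 7 × 16 + 4 × 1
= 40960 + 1536 + 112 + 4
= 42612



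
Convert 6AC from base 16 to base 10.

Expand by place value (powers of 16):
Digit values: A = 10, C = 12
6AC = 6 × 16^2 + 10 × 16^1 + 12 × 16^0
= 6 × 256 + 10 × 16 + 12 × 1
= 1536 + 160 + 12
= 1708



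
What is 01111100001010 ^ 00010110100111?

XOR: 1 when bits differ
  01111100001010
^ 00010110100111
----------------
  01101010101101
Decimal: 7946 ^ 1447 = 6829



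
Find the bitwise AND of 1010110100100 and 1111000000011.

AND: 1 only when both bits are 1
  1010110100100
& 1111000000011
---------------
  1010000000000
Decimal: 5540 & 7683 = 5120



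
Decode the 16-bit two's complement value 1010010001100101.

Binary: 1010010001100101
Sign bit: 1 (negative)
Invert: 0101101110011010
Add 1:  0101101110011011
Magnitude: 0101101110011011 = 16384 + 4096 + 2048 + 512 + 256 + 128 + 16 + 8 + 2 + 1 = 23451
Value: -23451



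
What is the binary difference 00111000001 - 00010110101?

Method 1 - Direct subtraction (column by column from the right: bit − bit − borrow-in; if negative, add 2 and borrow 1 from the next column):
borrow: 00001111000
        00111000001
-       00010110101
-------------------
        00100001100

Method 2 - Add two's complement:
Two's complement of 00010110101: invert → 11101001010, add 1 → 11101001011
  00111000001
+ 11101001011
-------------
 100100001100  (end carry out of the top bit = 1)
Discarding the end carry: 00100001100
Decimal check:
  00111000001 = 256 + 128 + 64 + 1 = 449
  00010110101 = 128 + 32 + 16 + 4 + 1 = 181
  449 - 181 = 268, and 00100001100 = 256 + 8 + 4 = 268 ✓



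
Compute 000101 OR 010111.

OR: 1 when either bit is 1
  000101
| 010111
--------
  010111
Decimal: 5 | 23 = 23



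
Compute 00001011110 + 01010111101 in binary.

Add column by column from the right: bit + bit + carry-in; write the sum mod 2, carry 1 when the sum is 2 or 3.
carry:  00111111000
        00001011110
+       01010111101
-------------------
       001100011011
(the carry out of the leftmost column, 0, becomes the leading bit)
Decimal check:
  00001011110 = 64 + 16 + 8 + 4 + 2 = 94
  01010111101 = 512 + 128 + 32 + 16 + 8 + 4 + 1 = 701
  94 + 701 = 795, and 001100011011 = 512 + 256 + 16 + 8 + 2 + 1 = 795 ✓



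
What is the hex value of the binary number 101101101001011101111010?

Group into 4-bit nibbles from right:
  1011 = B
  0110 = 6
  1001 = 9
  0111 = 7
  0111 = 7
  1010 = A
Result: B6977A



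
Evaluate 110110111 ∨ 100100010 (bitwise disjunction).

OR: 1 when either bit is 1
  110110111
| 100100010
-----------
  110110111
Decimal: 439 | 290 = 439



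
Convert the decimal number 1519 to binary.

Using repeated division by 2:
1519 ÷ 2 = 759 remainder 1
759 ÷ 2 = 379 remainder 1
379 ÷ 2 = 189 remainder 1
189 ÷ 2 = 94 remainder 1
94 ÷ 2 = 47 remainder 0
47 ÷ 2 = 23 remainder 1
23 ÷ 2 = 11 remainder 1
11 ÷ 2 = 5 remainder 1
5 ÷ 2 = 2 remainder 1
2 ÷ 2 = 1 remainder 0
1 ÷ 2 = 0 remainder 1
Reading remainders bottom to top: 10111101111



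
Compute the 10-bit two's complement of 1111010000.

Original (sign bit 1, negative): 1111010000
Step 1 - Invert all bits: 0000101111
Step 2 - Add 1: 0000110000
Verification: 1111010000 + 0000110000 = 10000000000; discarding the end carry (carry out of the top bit) leaves the 10-bit value 0000000000, as required for x + (-x)



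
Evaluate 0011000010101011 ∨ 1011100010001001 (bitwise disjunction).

OR: 1 when either bit is 1
  0011000010101011
| 1011100010001001
------------------
  1011100010101011
Decimal: 12459 | 47241 = 47275



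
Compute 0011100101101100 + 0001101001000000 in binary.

Add column by column from the right: bit + bit + carry-in; write the sum mod 2, carry 1 when the sum is 2 or 3.
carry:  0111000010000000
        0011100101101100
+       0001101001000000
------------------------
       00101001110101100
(the carry out of the leftmost column, 0, becomes the leading bit)
Decimal check:
  0011100101101100 = 8192 + 4096 + 2048 + 256 + 64 + 32 + 8 + 4 = 14700
  0001101001000000 = 4096 + 2048 + 512 + 64 = 6720
  14700 + 6720 = 21420, and 00101001110101100 = 16384 + 4096 + 512 + 256 + 128 + 32 + 8 + 4 = 21420 ✓



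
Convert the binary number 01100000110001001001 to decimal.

Sum of powers of 2 for each 1-bit:
2^0 + 2^3 + 2^6 + 2^10 + 2^11 + 2^17 + 2^18
= 1 + 8 + 64 + 1024 + 2048 + 131072 + 262144
= 396361



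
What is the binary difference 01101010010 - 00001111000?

Method 1 - Direct subtraction (column by column from the right: bit − bit − borrow-in; if negative, add 2 and borrow 1 from the next column):
borrow: 00111110000
        01101010010
-       00001111000
-------------------
        01011011010

Method 2 - Add two's complement:
Two's complement of 00001111000: invert → 11110000111, add 1 → 11110001000
  01101010010
+ 11110001000
-------------
 101011011010  (end carry out of the top bit = 1)
Discarding the end carry: 01011011010
Decimal check:
  01101010010 = 512 + 256 + 64 + 16 + 2 = 850
  00001111000 = 64 + 32 + 16 + 8 = 120
  850 - 120 = 730, and 01011011010 = 512 + 128 + 64 + 16 + 8 + 2 = 730 ✓



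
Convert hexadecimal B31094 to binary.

Convert each hex digit to 4 bits:
  B = 1011
  3 = 0011
  1 = 0001
  0 = 0000
  9 = 1001
  4 = 0100
Concatenate: 101100110001000010010100



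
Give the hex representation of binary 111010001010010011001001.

Group into 4-bit nibbles from right:
  1110 = E
  1000 = 8
  1010 = A
  0100 = 4
  1100 = C
  1001 = 9
Result: E8A4C9



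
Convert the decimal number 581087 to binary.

Using repeated division by 2:
581087 ÷ 2 = 290543 remainder 1
290543 ÷ 2 = 145271 remainder 1
145271 ÷ 2 = 72635 remainder 1
72635 ÷ 2 = 36317 remainder 1
36317 ÷ 2 = 18158 remainder 1
18158 ÷ 2 = 9079 remainder 0
9079 ÷ 2 = 4539 remainder 1
4539 ÷ 2 = 2269 remainder 1
2269 ÷ 2 = 1134 remainder 1
1134 ÷ 2 = 567 remainder 0
567 ÷ 2 = 283 remainder 1
283 ÷ 2 = 141 remainder 1
141 ÷ 2 = 70 remainder 1
70 ÷ 2 = 35 remainder 0
35 ÷ 2 = 17 remainder 1
17 ÷ 2 = 8 remainder 1
8 ÷ 2 = 4 remainder 0
4 ÷ 2 = 2 remainder 0
2 ÷ 2 = 1 remainder 0
1 ÷ 2 = 0 remainder 1
Reading remainders bottom to top: 10001101110111011111



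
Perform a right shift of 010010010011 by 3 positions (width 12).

Original: 010010010011 (decimal 1171)
Shift right by 3 positions
Drop the 3 low bits; fill with zeros on the left
Result: 000010010010 (decimal 146)
Equivalent: 1171 >> 3 = 1171 ÷ 2^3 = 146



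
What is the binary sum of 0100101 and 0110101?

Add column by column from the right: bit + bit + carry-in; write the sum mod 2, carry 1 when the sum is 2 or 3.
carry:  1001010
        0100101
+       0110101
---------------
       01011010
(the carry out of the leftmost column, 0, becomes the leading bit)
Decimal check:
  0100101 = 32 + 4 + 1 = 37
  0110101 = 32 + 16 + 4 + 1 = 53
  37 + 53 = 90, and 01011010 = 64 + 16 + 8 + 2 = 90 ✓



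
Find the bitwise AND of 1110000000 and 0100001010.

AND: 1 only when both bits are 1
  1110000000
& 0100001010
------------
  0100000000
Decimal: 896 & 266 = 256



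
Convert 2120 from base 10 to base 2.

Using repeated division by 2:
2120 ÷ 2 = 1060 remainder 0
1060 ÷ 2 = 530 remainder 0
530 ÷ 2 = 265 remainder 0
265 ÷ 2 = 132 remainder 1
132 ÷ 2 = 66 remainder 0
66 ÷ 2 = 33 remainder 0
33 ÷ 2 = 16 remainder 1
16 ÷ 2 = 8 remainder 0
8 ÷ 2 = 4 remainder 0
4 ÷ 2 = 2 remainder 0
2 ÷ 2 = 1 remainder 0
1 ÷ 2 = 0 remainder 1
Reading remainders bottom to top: 100001001000



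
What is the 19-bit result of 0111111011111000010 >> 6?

Original: 0111111011111000010 (decimal 260034)
Shift right by 6 positions
Drop the 6 low bits; fill with zeros on the left
Result: 0000000111111011111 (decimal 4063)
Equivalent: 260034 >> 6 = 260034 ÷ 2^6 = 4063



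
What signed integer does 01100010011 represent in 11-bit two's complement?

Binary: 01100010011
Sign bit: 0 (non-negative)
Read directly as an unsigned value:
01100010011 = 512 + 256 + 16 + 2 + 1 = 787
Value: 787



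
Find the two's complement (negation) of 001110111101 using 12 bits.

Original: 001110111101
Step 1 - Invert all bits: 110001000010
Step 2 - Add 1: 110001000011
Verification: 001110111101 + 110001000011 = 1000000000000; discarding the end carry (carry out of the top bit) leaves the 12-bit value 000000000000, as required for x + (-x)



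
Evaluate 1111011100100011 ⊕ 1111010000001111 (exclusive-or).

XOR: 1 when bits differ
  1111011100100011
^ 1111010000001111
------------------
  0000001100101100
Decimal: 63267 ^ 62479 = 812



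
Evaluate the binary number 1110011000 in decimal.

Sum of powers of 2 for each 1-bit:
2^3 + 2^4 + 2^7 + 2^8 + 2^9
= 8 + 16 + 128 + 256 + 512
= 920



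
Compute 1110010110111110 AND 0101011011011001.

AND: 1 only when both bits are 1
  1110010110111110
& 0101011011011001
------------------
  0100010010011000
Decimal: 58814 & 22233 = 17560



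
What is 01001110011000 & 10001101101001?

AND: 1 only when both bits are 1
  01001110011000
& 10001101101001
----------------
  00001100001000
Decimal: 5016 & 9065 = 776



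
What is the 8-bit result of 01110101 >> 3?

Original: 01110101 (decimal 117)
Shift right by 3 positions
Drop the 3 low bits; fill with zeros on the left
Result: 00001110 (decimal 14)
Equivalent: 117 >> 3 = 117 ÷ 2^3 = 14



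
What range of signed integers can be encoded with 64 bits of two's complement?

For 64-bit two's complement:
Minimum: -2^63 = -9223372036854775808
Maximum: 2^63 - 1 = 9223372036854775807



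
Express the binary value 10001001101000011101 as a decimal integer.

Sum of powers of 2 for each 1-bit:
2^0 + 2^2 + 2^3 + 2^4 + 2^9 + 2^11 + 2^12 + 2^15 + 2^19
= 1 + 4 + 8 + 16 + 512 + 2048 + 4096 + 32768 + 524288
= 563741



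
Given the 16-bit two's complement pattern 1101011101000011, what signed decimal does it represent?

Binary: 1101011101000011
Sign bit: 1 (negative)
Invert: 0010100010111100
Add 1:  0010100010111101
Magnitude: 0010100010111101 = 8192 + 2048 + 128 + 32 + 16 + 8 + 4 + 1 = 10429
Value: -10429



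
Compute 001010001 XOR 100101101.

XOR: 1 when bits differ
  001010001
^ 100101101
-----------
  101111100
Decimal: 81 ^ 301 = 380



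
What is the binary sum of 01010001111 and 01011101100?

Add column by column from the right: bit + bit + carry-in; write the sum mod 2, carry 1 when the sum is 2 or 3.
carry:  10100011000
        01010001111
+       01011101100
-------------------
       010101111011
(the carry out of the leftmost column, 0, becomes the leading bit)
Decimal check:
  01010001111 = 512 + 128 + 8 + 4 + 2 + 1 = 655
  01011101100 = 512 + 128 + 64 + 32 + 8 + 4 = 748
  655 + 748 = 1403, and 010101111011 = 1024 + 256 + 64 + 32 + 16 + 8 + 2 + 1 = 1403 ✓



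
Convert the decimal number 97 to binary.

Using repeated division by 2:
97 ÷ 2 = 48 remainder 1
48 ÷ 2 = 24 remainder 0
24 ÷ 2 = 12 remainder 0
12 ÷ 2 = 6 remainder 0
6 ÷ 2 = 3 remainder 0
3 ÷ 2 = 1 remainder 1
1 ÷ 2 = 0 remainder 1
Reading remainders bottom to top: 1100001



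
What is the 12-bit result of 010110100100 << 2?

Original: 010110100100 (decimal 1444)
Shift left by 2 positions
Append 2 zeros on the right and drop the 2 high bits that overflow the 12-bit width
Result: 011010010000 (decimal 1680)
Equivalent: 1444 << 2 = 1444 × 2^2 = 5776, truncated to 12 bits = 1680



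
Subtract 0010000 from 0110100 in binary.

Method 1 - Direct subtraction (column by column from the right: bit − bit − borrow-in; if negative, add 2 and borrow 1 from the next column):
borrow: 0000000
        0110100
-       0010000
---------------
        0100100

Method 2 - Add two's complement:
Two's complement of 0010000: invert → 1101111, add 1 → 1110000
  0110100
+ 1110000
---------
 10100100  (end carry out of the top bit = 1)
Discarding the end carry: 0100100
Decimal check:
  0110100 = 32 + 16 + 4 = 52
  0010000 = 16
  52 - 16 = 36, and 0100100 = 32 + 4 = 36 ✓



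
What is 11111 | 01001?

OR: 1 when either bit is 1
  11111
| 01001
-------
  11111
Decimal: 31 | 9 = 31



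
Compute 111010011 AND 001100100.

AND: 1 only when both bits are 1
  111010011
& 001100100
-----------
  001000000
Decimal: 467 & 100 = 64



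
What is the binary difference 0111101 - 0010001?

Method 1 - Direct subtraction (column by column from the right: bit − bit − borrow-in; if negative, add 2 and borrow 1 from the next column):
borrow: 0000000
        0111101
-       0010001
---------------
        0101100

Method 2 - Add two's complement:
Two's complement of 0010001: invert → 1101110, add 1 → 1101111
  0111101
+ 1101111
---------
 10101100  (end carry out of the top bit = 1)
Discarding the end carry: 0101100
Decimal check:
  0111101 = 32 + 16 + 8 + 4 + 1 = 61
  0010001 = 16 + 1 = 17
  61 - 17 = 44, and 0101100 = 32 + 8 + 4 = 44 ✓



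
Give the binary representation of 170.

Using repeated division by 2:
170 ÷ 2 = 85 remainder 0
85 ÷ 2 = 42 remainder 1
42 ÷ 2 = 21 remainder 0
21 ÷ 2 = 10 remainder 1
10 ÷ 2 = 5 remainder 0
5 ÷ 2 = 2 remainder 1
2 ÷ 2 = 1 remainder 0
1 ÷ 2 = 0 remainder 1
Reading remainders bottom to top: 10101010



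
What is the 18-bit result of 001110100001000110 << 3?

Original: 001110100001000110 (decimal 59462)
Shift left by 3 positions
Append 3 zeros on the right and drop the 3 high bits that overflow the 18-bit width
Result: 110100001000110000 (decimal 213552)
Equivalent: 59462 << 3 = 59462 × 2^3 = 475696, truncated to 18 bits = 213552



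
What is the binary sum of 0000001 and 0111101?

Add column by column from the right: bit + bit + carry-in; write the sum mod 2, carry 1 when the sum is 2 or 3.
carry:  0000010
        0000001
+       0111101
---------------
       00111110
(the carry out of the leftmost column, 0, becomes the leading bit)
Decimal check:
  0000001 = 1
  0111101 = 32 + 16 + 8 + 4 + 1 = 61
  1 + 61 = 62, and 00111110 = 32 + 16 + 8 + 4 + 2 = 62 ✓



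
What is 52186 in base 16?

Using repeated division by 16 (digits 10–15 are A–F):
52186 ÷ 16 = 3261 remainder 10 (A)
3261 ÷ 16 = 203 remainder 13 (D)
203 ÷ 16 = 12 remainder 11 (B)
12 ÷ 16 = 0 remainder 12 (C)
Reading remainders bottom to top: CBDA



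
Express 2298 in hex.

Using repeated division by 16 (digits 10–15 are A–F):
2298 ÷ 16 = 143 remainder 10 (A)
143 ÷ 16 = 8 remainder 15 (F)
8 ÷ 16 = 0 remainder 8
Reading remainders bottom to top: 8FA



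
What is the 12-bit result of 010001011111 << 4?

Original: 010001011111 (decimal 1119)
Shift left by 4 positions
Append 4 zeros on the right and drop the 4 high bits that overflow the 12-bit width
Result: 010111110000 (decimal 1520)
Equivalent: 1119 << 4 = 1119 × 2^4 = 17904, truncated to 12 bits = 1520



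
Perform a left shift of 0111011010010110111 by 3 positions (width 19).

Original: 0111011010010110111 (decimal 242871)
Shift left by 3 positions
Append 3 zeros on the right and drop the 3 high bits that overflow the 19-bit width
Result: 1011010010110111000 (decimal 370104)
Equivalent: 242871 << 3 = 242871 × 2^3 = 1942968, truncated to 19 bits = 370104



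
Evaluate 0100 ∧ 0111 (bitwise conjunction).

AND: 1 only when both bits are 1
  0100
& 0111
------
  0100
Decimal: 4 & 7 = 4



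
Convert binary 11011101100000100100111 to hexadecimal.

Group into 4-bit nibbles from right:
  0110 = 6
  1110 = E
  1100 = C
  0001 = 1
  0010 = 2
  0111 = 7
Result: 6EC127



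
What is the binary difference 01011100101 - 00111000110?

Method 1 - Direct subtraction (column by column from the right: bit − bit − borrow-in; if negative, add 2 and borrow 1 from the next column):
borrow: 01000111100
        01011100101
-       00111000110
-------------------
        00100011111

Method 2 - Add two's complement:
Two's complement of 00111000110: invert → 11000111001, add 1 → 11000111010
  01011100101
+ 11000111010
-------------
 100100011111  (end carry out of the top bit = 1)
Discarding the end carry: 00100011111
Decimal check:
  01011100101 = 512 + 128 + 64 + 32 + 4 + 1 = 741
  00111000110 = 256 + 128 + 64 + 4 + 2 = 454
  741 - 454 = 287, and 00100011111 = 256 + 16 + 8 + 4 + 2 + 1 = 287 ✓



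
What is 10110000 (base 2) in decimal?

Sum of powers of 2 for each 1-bit:
2^4 + 2^5 + 2^7
= 16 + 32 + 128
= 176



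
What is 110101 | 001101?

OR: 1 when either bit is 1
  110101
| 001101
--------
  111101
Decimal: 53 | 13 = 61



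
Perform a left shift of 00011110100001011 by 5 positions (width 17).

Original: 00011110100001011 (decimal 15627)
Shift left by 5 positions
Append 5 zeros on the right and drop the 5 high bits that overflow the 17-bit width
Result: 11010000101100000 (decimal 106848)
Equivalent: 15627 << 5 = 15627 × 2^5 = 500064, truncated to 17 bits = 106848



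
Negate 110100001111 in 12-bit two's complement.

Original (sign bit 1, negative): 110100001111
Step 1 - Invert all bits: 001011110000
Step 2 - Add 1: 001011110001
Verification: 110100001111 + 001011110001 = 1000000000000; discarding the end carry (carry out of the top bit) leaves the 12-bit value 000000000000, as required for x + (-x)



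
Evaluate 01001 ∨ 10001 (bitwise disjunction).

OR: 1 when either bit is 1
  01001
| 10001
-------
  11001
Decimal: 9 | 17 = 25



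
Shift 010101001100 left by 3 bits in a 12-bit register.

Original: 010101001100 (decimal 1356)
Shift left by 3 positions
Append 3 zeros on the right and drop the 3 high bits that overflow the 12-bit width
Result: 101001100000 (decimal 2656)
Equivalent: 1356 << 3 = 1356 × 2^3 = 10848, truncated to 12 bits = 2656



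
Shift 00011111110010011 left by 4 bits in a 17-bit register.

Original: 00011111110010011 (decimal 16275)
Shift left by 4 positions
Append 4 zeros on the right and drop the 4 high bits that overflow the 17-bit width
Result: 11111100100110000 (decimal 129328)
Equivalent: 16275 << 4 = 16275 × 2^4 = 260400, truncated to 17 bits = 129328



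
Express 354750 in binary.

Using repeated division by 2:
354750 ÷ 2 = 177375 remainder 0
177375 ÷ 2 = 88687 remainder 1
88687 ÷ 2 = 44343 remainder 1
44343 ÷ 2 = 22171 remainder 1
22171 ÷ 2 = 11085 remainder 1
11085 ÷ 2 = 5542 remainder 1
5542 ÷ 2 = 2771 remainder 0
2771 ÷ 2 = 1385 remainder 1
1385 ÷ 2 = 692 remainder 1
692 ÷ 2 = 346 remainder 0
346 ÷ 2 = 173 remainder 0
173 ÷ 2 = 86 remainder 1
86 ÷ 2 = 43 remainder 0
43 ÷ 2 = 21 remainder 1
21 ÷ 2 = 10 remainder 1
10 ÷ 2 = 5 remainder 0
5 ÷ 2 = 2 remainder 1
2 ÷ 2 = 1 remainder 0
1 ÷ 2 = 0 remainder 1
Reading remainders bottom to top: 1010110100110111110



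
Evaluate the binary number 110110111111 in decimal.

Sum of powers of 2 for each 1-bit:
2^0 + 2^1 + 2^2 + 2^3 + 2^4 + 2^5 + 2^7 + 2^8 + 2^10 + 2^11
= 1 + 2 + 4 + 8 + 16 + 32 + 128 + 256 + 1024 + 2048
= 3519



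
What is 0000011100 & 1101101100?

AND: 1 only when both bits are 1
  0000011100
& 1101101100
------------
  0000001100
Decimal: 28 & 876 = 12



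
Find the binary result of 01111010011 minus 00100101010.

Method 1 - Direct subtraction (column by column from the right: bit − bit − borrow-in; if negative, add 2 and borrow 1 from the next column):
borrow: 00001010000
        01111010011
-       00100101010
-------------------
        01010101001

Method 2 - Add two's complement:
Two's complement of 00100101010: invert → 11011010101, add 1 → 11011010110
  01111010011
+ 11011010110
-------------
 101010101001  (end carry out of the top bit = 1)
Discarding the end carry: 01010101001
Decimal check:
  01111010011 = 512 + 256 + 128 + 64 + 16 + 2 + 1 = 979
  00100101010 = 256 + 32 + 8 + 2 = 298
  979 - 298 = 681, and 01010101001 = 512 + 128 + 32 + 8 + 1 = 681 ✓



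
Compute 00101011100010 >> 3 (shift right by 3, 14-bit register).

Original: 00101011100010 (decimal 2786)
Shift right by 3 positions
Drop the 3 low bits; fill with zeros on the left
Result: 00000101011100 (decimal 348)
Equivalent: 2786 >> 3 = 2786 ÷ 2^3 = 348



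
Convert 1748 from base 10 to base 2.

Using repeated division by 2:
1748 ÷ 2 = 874 remainder 0
874 ÷ 2 = 437 remainder 0
437 ÷ 2 = 218 remainder 1
218 ÷ 2 = 109 remainder 0
109 ÷ 2 = 54 remainder 1
54 ÷ 2 = 27 remainder 0
27 ÷ 2 = 13 remainder 1
13 ÷ 2 = 6 remainder 1
6 ÷ 2 = 3 remainder 0
3 ÷ 2 = 1 remainder 1
1 ÷ 2 = 0 remainder 1
Reading remainders bottom to top: 11011010100



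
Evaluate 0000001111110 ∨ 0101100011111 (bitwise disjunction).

OR: 1 when either bit is 1
  0000001111110
| 0101100011111
---------------
  0101101111111
Decimal: 126 | 2847 = 2943



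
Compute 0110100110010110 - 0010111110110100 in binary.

Method 1 - Direct subtraction (column by column from the right: bit − bit − borrow-in; if negative, add 2 and borrow 1 from the next column):
borrow: 0111111111000000
        0110100110010110
-       0010111110110100
------------------------
        0011100111100010

Method 2 - Add two's complement:
Two's complement of 0010111110110100: invert → 1101000001001011, add 1 → 1101000001001100
  0110100110010110
+ 1101000001001100
------------------
 10011100111100010  (end carry out of the top bit = 1)
Discarding the end carry: 0011100111100010
Decimal check:
  0110100110010110 = 16384 + 8192 + 2048 + 256 + 128 + 16 + 4 + 2 = 27030
  0010111110110100 = 8192 + 2048 + 1024 + 512 + 256 + 128 + 32 + 16 + 4 = 12212
  27030 - 12212 = 14818, and 0011100111100010 = 8192 + 4096 + 2048 + 256 + 128 + 64 + 32 + 2 = 14818 ✓



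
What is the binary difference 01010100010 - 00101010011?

Method 1 - Direct subtraction (column by column from the right: bit − bit − borrow-in; if negative, add 2 and borrow 1 from the next column):
borrow: 01010111110
        01010100010
-       00101010011
-------------------
        00101001111

Method 2 - Add two's complement:
Two's complement of 00101010011: invert → 11010101100, add 1 → 11010101101
  01010100010
+ 11010101101
-------------
 100101001111  (end carry out of the top bit = 1)
Discarding the end carry: 00101001111
Decimal check:
  01010100010 = 512 + 128 + 32 + 2 = 674
  00101010011 = 256 + 64 + 16 + 2 + 1 = 339
  674 - 339 = 335, and 00101001111 = 256 + 64 + 8 + 4 + 2 + 1 = 335 ✓



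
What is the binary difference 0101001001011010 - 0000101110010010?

Method 1 - Direct subtraction (column by column from the right: bit − bit − borrow-in; if negative, add 2 and borrow 1 from the next column):
borrow: 0001111100000000
        0101001001011010
-       0000101110010010
------------------------
        0100011011001000

Method 2 - Add two's complement:
Two's complement of 0000101110010010: invert → 1111010001101101, add 1 → 1111010001101110
  0101001001011010
+ 1111010001101110
------------------
 10100011011001000  (end carry out of the top bit = 1)
Discarding the end carry: 0100011011001000
Decimal check:
  0101001001011010 = 16384 + 4096 + 512 + 64 + 16 + 8 + 2 = 21082
  0000101110010010 = 2048 + 512 + 256 + 128 + 16 + 2 = 2962
  21082 - 2962 = 18120, and 0100011011001000 = 16384 + 1024 + 512 + 128 + 64 + 8 = 18120 ✓



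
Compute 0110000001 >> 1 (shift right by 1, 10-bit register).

Original: 0110000001 (decimal 385)
Shift right by 1 position
Drop the 1 low bit; fill with zero on the left
Result: 0011000000 (decimal 192)
Equivalent: 385 >> 1 = 385 ÷ 2^1 = 192



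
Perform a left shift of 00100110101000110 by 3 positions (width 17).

Original: 00100110101000110 (decimal 19782)
Shift left by 3 positions
Append 3 zeros on the right and drop the 3 high bits that overflow the 17-bit width
Result: 00110101000110000 (decimal 27184)
Equivalent: 19782 << 3 = 19782 × 2^3 = 158256, truncated to 17 bits = 27184



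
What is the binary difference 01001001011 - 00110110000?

Method 1 - Direct subtraction (column by column from the right: bit − bit − borrow-in; if negative, add 2 and borrow 1 from the next column):
borrow: 01101100000
        01001001011
-       00110110000
-------------------
        00010011011

Method 2 - Add two's complement:
Two's complement of 00110110000: invert → 11001001111, add 1 → 11001010000
  01001001011
+ 11001010000
-------------
 100010011011  (end carry out of the top bit = 1)
Discarding the end carry: 00010011011
Decimal check:
  01001001011 = 512 + 64 + 8 + 2 + 1 = 587
  00110110000 = 256 + 128 + 32 + 16 = 432
  587 - 432 = 155, and 00010011011 = 128 + 16 + 8 + 2 + 1 = 155 ✓



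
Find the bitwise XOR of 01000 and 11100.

XOR: 1 when bits differ
  01000
^ 11100
-------
  10100
Decimal: 8 ^ 28 = 20



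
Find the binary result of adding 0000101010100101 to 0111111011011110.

Add column by column from the right: bit + bit + carry-in; write the sum mod 2, carry 1 when the sum is 2 or 3.
carry:  1111110111111000
        0000101010100101
+       0111111011011110
------------------------
       01000100110000011
(the carry out of the leftmost column, 0, becomes the leading bit)
Decimal check:
  0000101010100101 = 2048 + 512 + 128 + 32 + 4 + 1 = 2725
  0111111011011110 = 16384 + 8192 + 4096 + 2048 + 1024 + 512 + 128 + 64 + 16 + 8 + 4 + 2 = 32478
  2725 + 32478 = 35203, and 01000100110000011 = 32768 + 2048 + 256 + 128 + 2 + 1 = 35203 ✓



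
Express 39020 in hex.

Using repeated division by 16 (digits 10–15 are A–F):
39020 ÷ 16 = 2438 remainder 12 (C)
2438 ÷ 16 = 152 remainder 6
152 ÷ 16 = 9 remainder 8
9 ÷ 16 = 0 remainder 9
Reading remainders bottom to top: 986C



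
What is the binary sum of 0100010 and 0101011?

Add column by column from the right: bit + bit + carry-in; write the sum mod 2, carry 1 when the sum is 2 or 3.
carry:  1000100
        0100010
+       0101011
---------------
       01001101
(the carry out of the leftmost column, 0, becomes the leading bit)
Decimal check:
  0100010 = 32 + 2 = 34
  0101011 = 32 + 8 + 2 + 1 = 43
  34 + 43 = 77, and 01001101 = 64 + 8 + 4 + 1 = 77 ✓

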